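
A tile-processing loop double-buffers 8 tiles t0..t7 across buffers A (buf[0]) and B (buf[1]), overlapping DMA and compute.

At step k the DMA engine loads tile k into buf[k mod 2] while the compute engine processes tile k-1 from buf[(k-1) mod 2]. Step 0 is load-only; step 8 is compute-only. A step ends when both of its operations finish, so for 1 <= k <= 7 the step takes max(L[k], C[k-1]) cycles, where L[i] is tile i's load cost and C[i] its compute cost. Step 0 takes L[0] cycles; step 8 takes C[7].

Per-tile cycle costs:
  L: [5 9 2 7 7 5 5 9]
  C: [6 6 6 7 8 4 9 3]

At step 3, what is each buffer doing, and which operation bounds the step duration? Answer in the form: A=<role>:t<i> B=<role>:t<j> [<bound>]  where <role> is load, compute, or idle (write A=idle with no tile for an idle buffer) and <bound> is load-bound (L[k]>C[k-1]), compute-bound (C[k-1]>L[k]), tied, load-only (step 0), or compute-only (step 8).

step 3: A=compute:t2 B=load:t3 [load-bound]

k=0 load=t0/5c comp=- wait=5 total=5
k=1 load=t1/9c comp=t0/6c wait=9 total=14
k=2 load=t2/2c comp=t1/6c wait=6 total=20
k=3 load=t3/7c comp=t2/6c wait=7 total=27
k=4 load=t4/7c comp=t3/7c wait=7 total=34
k=5 load=t5/5c comp=t4/8c wait=8 total=42
k=6 load=t6/5c comp=t5/4c wait=5 total=47
k=7 load=t7/9c comp=t6/9c wait=9 total=56
k=8 load=- comp=t7/3c wait=3 total=59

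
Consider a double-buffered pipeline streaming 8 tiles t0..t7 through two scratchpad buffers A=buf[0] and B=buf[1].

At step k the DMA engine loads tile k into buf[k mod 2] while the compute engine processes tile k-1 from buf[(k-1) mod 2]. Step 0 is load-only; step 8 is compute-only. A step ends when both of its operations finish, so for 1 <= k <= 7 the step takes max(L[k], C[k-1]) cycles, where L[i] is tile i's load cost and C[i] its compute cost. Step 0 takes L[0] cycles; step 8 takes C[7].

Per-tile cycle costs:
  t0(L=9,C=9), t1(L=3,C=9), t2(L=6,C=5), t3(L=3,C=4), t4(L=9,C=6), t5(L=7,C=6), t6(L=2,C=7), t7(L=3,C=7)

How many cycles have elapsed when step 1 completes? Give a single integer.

step 0: L[0]=9 → dur=9, Σ=9 | A=load:t0 B=idle [load-only]
step 1: L[1]=3 C[0]=9 → dur=9, Σ=18 | A=compute:t0 B=load:t1 [compute-bound]
step 2: L[2]=6 C[1]=9 → dur=9, Σ=27 | A=load:t2 B=compute:t1 [compute-bound]
step 3: L[3]=3 C[2]=5 → dur=5, Σ=32 | A=compute:t2 B=load:t3 [compute-bound]
step 4: L[4]=9 C[3]=4 → dur=9, Σ=41 | A=load:t4 B=compute:t3 [load-bound]
step 5: L[5]=7 C[4]=6 → dur=7, Σ=48 | A=compute:t4 B=load:t5 [load-bound]
step 6: L[6]=2 C[5]=6 → dur=6, Σ=54 | A=load:t6 B=compute:t5 [compute-bound]
step 7: L[7]=3 C[6]=7 → dur=7, Σ=61 | A=compute:t6 B=load:t7 [compute-bound]
step 8: C[7]=7 → dur=7, Σ=68 | A=idle B=compute:t7 [compute-only]

end_cycle[1] = 18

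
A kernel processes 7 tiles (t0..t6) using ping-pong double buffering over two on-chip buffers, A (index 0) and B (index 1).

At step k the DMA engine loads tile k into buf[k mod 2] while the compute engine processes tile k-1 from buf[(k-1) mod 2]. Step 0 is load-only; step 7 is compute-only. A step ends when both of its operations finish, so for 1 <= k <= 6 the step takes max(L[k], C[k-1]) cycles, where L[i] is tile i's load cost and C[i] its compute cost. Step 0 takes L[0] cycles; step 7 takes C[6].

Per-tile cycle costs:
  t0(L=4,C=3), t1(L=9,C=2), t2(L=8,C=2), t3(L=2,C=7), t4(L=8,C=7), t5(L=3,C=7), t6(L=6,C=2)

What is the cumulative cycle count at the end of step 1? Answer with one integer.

[0] DMA t0→A (4c) ∥ CU idle ⇒ 4c, clock 4
[1] DMA t1→B (9c) ∥ CU A:t0 (3c) ⇒ 9c, clock 13
[2] DMA t2→A (8c) ∥ CU B:t1 (2c) ⇒ 8c, clock 21
[3] DMA t3→B (2c) ∥ CU A:t2 (2c) ⇒ 2c, clock 23
[4] DMA t4→A (8c) ∥ CU B:t3 (7c) ⇒ 8c, clock 31
[5] DMA t5→B (3c) ∥ CU A:t4 (7c) ⇒ 7c, clock 38
[6] DMA t6→A (6c) ∥ CU B:t5 (7c) ⇒ 7c, clock 45
[7] DMA idle ∥ CU A:t6 (2c) ⇒ 2c, clock 47

end_cycle[1] = 13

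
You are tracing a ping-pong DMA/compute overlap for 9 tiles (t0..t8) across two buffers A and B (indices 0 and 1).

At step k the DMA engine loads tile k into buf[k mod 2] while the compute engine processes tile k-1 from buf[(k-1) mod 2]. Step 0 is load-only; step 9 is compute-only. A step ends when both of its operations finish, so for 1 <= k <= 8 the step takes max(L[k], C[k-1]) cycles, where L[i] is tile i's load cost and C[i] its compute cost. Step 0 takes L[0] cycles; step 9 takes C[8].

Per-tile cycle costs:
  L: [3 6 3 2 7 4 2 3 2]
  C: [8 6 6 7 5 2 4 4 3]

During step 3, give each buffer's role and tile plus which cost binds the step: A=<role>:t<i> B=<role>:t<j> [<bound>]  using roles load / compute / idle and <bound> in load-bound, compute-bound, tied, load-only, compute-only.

step 3: A=compute:t2 B=load:t3 [compute-bound]

  0. 3=3c; end=3; A:t0 B:-
  1. max(6,8)=8c; end=11; A:t0 B:t1
  2. max(3,6)=6c; end=17; A:t2 B:t1
  3. max(2,6)=6c; end=23; A:t2 B:t3
  4. max(7,7)=7c; end=30; A:t4 B:t3
  5. max(4,5)=5c; end=35; A:t4 B:t5
  6. max(2,2)=2c; end=37; A:t6 B:t5
  7. max(3,4)=4c; end=41; A:t6 B:t7
  8. max(2,4)=4c; end=45; A:t8 B:t7
  9. 3=3c; end=48; A:t8 B:t7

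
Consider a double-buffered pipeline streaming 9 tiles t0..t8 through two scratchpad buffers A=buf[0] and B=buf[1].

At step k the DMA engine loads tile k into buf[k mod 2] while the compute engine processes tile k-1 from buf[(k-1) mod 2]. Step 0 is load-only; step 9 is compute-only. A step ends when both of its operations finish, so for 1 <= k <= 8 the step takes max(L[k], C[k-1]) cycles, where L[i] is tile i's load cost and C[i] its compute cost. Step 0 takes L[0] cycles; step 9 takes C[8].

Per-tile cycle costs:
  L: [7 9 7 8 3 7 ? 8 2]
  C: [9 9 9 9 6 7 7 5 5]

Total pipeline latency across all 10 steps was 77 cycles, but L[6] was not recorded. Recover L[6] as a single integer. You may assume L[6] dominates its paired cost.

step 0 | dur = L[0]=7 = 7
step 1 | dur = max(L[1]=9, C[0]=9) = 9
step 2 | dur = max(L[2]=7, C[1]=9) = 9
step 3 | dur = max(L[3]=8, C[2]=9) = 9
step 4 | dur = max(L[4]=3, C[3]=9) = 9
step 5 | dur = max(L[5]=7, C[4]=6) = 7
step 6 | dur = max(L[6]=?, C[5]=7) = L[6]  (unknown; binding)
step 7 | dur = max(L[7]=8, C[6]=7) = 8
step 8 | dur = max(L[8]=2, C[7]=5) = 5
step 9 | dur = C[8]=5 = 5
sum of known step durations = 68
dur[6] = total - known = 77 - 68 = 9
L[6] is the binding max in step 6, so L[6] = dur[6] = 9

L[6] = 9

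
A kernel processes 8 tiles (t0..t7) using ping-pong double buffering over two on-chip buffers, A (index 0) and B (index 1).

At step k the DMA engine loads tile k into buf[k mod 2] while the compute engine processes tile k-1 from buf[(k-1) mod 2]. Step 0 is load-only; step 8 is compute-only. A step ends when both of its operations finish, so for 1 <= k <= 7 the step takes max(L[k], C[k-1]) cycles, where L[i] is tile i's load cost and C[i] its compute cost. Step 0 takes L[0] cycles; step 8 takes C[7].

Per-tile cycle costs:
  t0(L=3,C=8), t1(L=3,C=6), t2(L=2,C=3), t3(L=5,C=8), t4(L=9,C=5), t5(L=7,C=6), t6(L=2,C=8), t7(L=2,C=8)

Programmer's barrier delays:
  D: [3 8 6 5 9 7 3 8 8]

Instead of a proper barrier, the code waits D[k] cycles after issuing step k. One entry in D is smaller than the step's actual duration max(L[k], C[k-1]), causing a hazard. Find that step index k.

hazard at step 6

k=0 barrier L[0]=3→3c, D[0]=3 ok
k=1 barrier max(L[1]=3,C[0]=8)→8c, D[1]=8 ok
k=2 barrier max(L[2]=2,C[1]=6)→6c, D[2]=6 ok
k=3 barrier max(L[3]=5,C[2]=3)→5c, D[3]=5 ok
k=4 barrier max(L[4]=9,C[3]=8)→9c, D[4]=9 ok
k=5 barrier max(L[5]=7,C[4]=5)→7c, D[5]=7 ok
k=6 barrier max(L[6]=2,C[5]=6)→6c, D[6]=3 SHORT
k=7 barrier max(L[7]=2,C[6]=8)→8c, D[7]=8 ok
k=8 barrier C[7]=8→8c, D[8]=8 ok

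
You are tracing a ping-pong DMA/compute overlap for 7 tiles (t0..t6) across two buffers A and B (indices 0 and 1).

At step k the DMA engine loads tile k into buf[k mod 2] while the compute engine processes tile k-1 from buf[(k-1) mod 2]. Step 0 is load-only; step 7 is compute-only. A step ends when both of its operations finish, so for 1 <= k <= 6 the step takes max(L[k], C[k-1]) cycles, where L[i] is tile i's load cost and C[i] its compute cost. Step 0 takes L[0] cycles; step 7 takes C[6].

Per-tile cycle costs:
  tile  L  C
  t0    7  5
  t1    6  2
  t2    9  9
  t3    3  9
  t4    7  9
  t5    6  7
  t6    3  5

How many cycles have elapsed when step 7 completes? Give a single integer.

end_cycle[7] = 61

[0] DMA t0→A (7c) ∥ CU idle ⇒ 7c, clock 7
[1] DMA t1→B (6c) ∥ CU A:t0 (5c) ⇒ 6c, clock 13
[2] DMA t2→A (9c) ∥ CU B:t1 (2c) ⇒ 9c, clock 22
[3] DMA t3→B (3c) ∥ CU A:t2 (9c) ⇒ 9c, clock 31
[4] DMA t4→A (7c) ∥ CU B:t3 (9c) ⇒ 9c, clock 40
[5] DMA t5→B (6c) ∥ CU A:t4 (9c) ⇒ 9c, clock 49
[6] DMA t6→A (3c) ∥ CU B:t5 (7c) ⇒ 7c, clock 56
[7] DMA idle ∥ CU A:t6 (5c) ⇒ 5c, clock 61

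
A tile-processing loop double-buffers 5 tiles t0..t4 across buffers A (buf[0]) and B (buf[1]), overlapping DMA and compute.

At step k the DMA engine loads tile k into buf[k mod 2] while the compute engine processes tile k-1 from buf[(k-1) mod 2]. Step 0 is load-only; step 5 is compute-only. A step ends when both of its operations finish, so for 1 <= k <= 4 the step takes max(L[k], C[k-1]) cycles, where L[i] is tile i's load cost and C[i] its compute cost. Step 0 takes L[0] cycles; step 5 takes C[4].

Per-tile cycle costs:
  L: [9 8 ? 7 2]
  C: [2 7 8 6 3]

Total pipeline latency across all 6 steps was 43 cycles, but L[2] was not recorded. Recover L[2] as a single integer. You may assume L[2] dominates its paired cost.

step 0: dur = L[0]=9 = 9
step 1: dur = max(L[1]=8, C[0]=2) = 8
step 2: dur = max(L[2]=?, C[1]=7) = L[2]  (unknown; binding)
step 3: dur = max(L[3]=7, C[2]=8) = 8
step 4: dur = max(L[4]=2, C[3]=6) = 6
step 5: dur = C[4]=3 = 3
sum of known step durations = 34
dur[2] = total - known = 43 - 34 = 9
L[2] is the binding max in step 2, so L[2] = dur[2] = 9

L[2] = 9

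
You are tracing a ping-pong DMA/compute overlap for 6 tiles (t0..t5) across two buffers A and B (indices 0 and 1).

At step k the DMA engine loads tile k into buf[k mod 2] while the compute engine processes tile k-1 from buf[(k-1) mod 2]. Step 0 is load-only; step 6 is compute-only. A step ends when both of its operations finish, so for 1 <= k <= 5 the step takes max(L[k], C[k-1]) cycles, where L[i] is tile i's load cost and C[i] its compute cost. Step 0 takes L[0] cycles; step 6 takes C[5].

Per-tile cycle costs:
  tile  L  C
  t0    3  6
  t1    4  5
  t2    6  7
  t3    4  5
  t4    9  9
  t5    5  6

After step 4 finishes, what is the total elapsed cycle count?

end_cycle[4] = 31

  0. 3=3c; end=3; A:t0 B:-
  1. max(4,6)=6c; end=9; A:t0 B:t1
  2. max(6,5)=6c; end=15; A:t2 B:t1
  3. max(4,7)=7c; end=22; A:t2 B:t3
  4. max(9,5)=9c; end=31; A:t4 B:t3
  5. max(5,9)=9c; end=40; A:t4 B:t5
  6. 6=6c; end=46; A:t4 B:t5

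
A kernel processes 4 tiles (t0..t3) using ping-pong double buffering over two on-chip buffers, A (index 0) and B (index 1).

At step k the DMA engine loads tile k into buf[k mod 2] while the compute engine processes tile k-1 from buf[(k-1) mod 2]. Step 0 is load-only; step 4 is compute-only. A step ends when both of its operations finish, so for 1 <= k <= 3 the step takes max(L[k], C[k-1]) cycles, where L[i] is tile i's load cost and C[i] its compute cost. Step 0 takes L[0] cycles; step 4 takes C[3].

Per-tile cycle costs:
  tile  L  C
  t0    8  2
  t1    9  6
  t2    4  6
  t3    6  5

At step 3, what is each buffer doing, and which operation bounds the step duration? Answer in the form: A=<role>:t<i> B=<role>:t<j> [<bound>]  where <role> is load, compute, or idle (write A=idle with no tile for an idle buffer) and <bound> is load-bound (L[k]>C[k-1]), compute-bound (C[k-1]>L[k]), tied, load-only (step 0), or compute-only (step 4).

[0] DMA t0→A (8c) ∥ CU idle ⇒ 8c, clock 8
[1] DMA t1→B (9c) ∥ CU A:t0 (2c) ⇒ 9c, clock 17
[2] DMA t2→A (4c) ∥ CU B:t1 (6c) ⇒ 6c, clock 23
[3] DMA t3→B (6c) ∥ CU A:t2 (6c) ⇒ 6c, clock 29
[4] DMA idle ∥ CU B:t3 (5c) ⇒ 5c, clock 34

step 3: A=compute:t2 B=load:t3 [tied]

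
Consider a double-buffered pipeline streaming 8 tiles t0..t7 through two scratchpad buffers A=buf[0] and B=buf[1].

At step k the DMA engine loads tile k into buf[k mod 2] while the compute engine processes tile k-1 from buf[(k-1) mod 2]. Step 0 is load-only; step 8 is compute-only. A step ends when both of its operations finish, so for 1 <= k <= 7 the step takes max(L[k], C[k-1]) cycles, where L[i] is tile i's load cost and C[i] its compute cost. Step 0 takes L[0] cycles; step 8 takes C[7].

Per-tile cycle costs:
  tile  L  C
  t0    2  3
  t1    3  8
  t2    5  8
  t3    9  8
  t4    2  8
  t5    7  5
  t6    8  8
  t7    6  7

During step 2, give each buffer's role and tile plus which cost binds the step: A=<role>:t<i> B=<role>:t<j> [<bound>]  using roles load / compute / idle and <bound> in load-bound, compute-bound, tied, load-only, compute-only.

[0] DMA t0→A (2c) ∥ CU idle ⇒ 2c, clock 2
[1] DMA t1→B (3c) ∥ CU A:t0 (3c) ⇒ 3c, clock 5
[2] DMA t2→A (5c) ∥ CU B:t1 (8c) ⇒ 8c, clock 13
[3] DMA t3→B (9c) ∥ CU A:t2 (8c) ⇒ 9c, clock 22
[4] DMA t4→A (2c) ∥ CU B:t3 (8c) ⇒ 8c, clock 30
[5] DMA t5→B (7c) ∥ CU A:t4 (8c) ⇒ 8c, clock 38
[6] DMA t6→A (8c) ∥ CU B:t5 (5c) ⇒ 8c, clock 46
[7] DMA t7→B (6c) ∥ CU A:t6 (8c) ⇒ 8c, clock 54
[8] DMA idle ∥ CU B:t7 (7c) ⇒ 7c, clock 61

step 2: A=load:t2 B=compute:t1 [compute-bound]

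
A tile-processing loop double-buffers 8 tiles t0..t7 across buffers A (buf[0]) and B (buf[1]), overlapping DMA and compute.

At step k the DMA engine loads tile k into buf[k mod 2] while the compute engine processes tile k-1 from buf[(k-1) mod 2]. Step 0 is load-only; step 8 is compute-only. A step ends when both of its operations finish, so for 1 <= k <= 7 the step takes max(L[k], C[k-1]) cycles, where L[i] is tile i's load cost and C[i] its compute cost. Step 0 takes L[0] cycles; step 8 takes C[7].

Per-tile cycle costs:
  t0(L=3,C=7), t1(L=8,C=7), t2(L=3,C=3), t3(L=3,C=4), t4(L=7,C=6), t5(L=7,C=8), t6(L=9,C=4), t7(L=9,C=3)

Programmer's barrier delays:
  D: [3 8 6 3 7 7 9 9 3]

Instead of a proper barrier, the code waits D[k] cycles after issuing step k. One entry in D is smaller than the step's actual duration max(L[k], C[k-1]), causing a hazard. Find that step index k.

[0] required=L[0]=3=3 vs D=3 ok
[1] required=max(L[1]=8,C[0]=7)=8 vs D=8 ok
[2] required=max(L[2]=3,C[1]=7)=7 vs D=6 SHORT
[3] required=max(L[3]=3,C[2]=3)=3 vs D=3 ok
[4] required=max(L[4]=7,C[3]=4)=7 vs D=7 ok
[5] required=max(L[5]=7,C[4]=6)=7 vs D=7 ok
[6] required=max(L[6]=9,C[5]=8)=9 vs D=9 ok
[7] required=max(L[7]=9,C[6]=4)=9 vs D=9 ok
[8] required=C[7]=3=3 vs D=3 ok

hazard at step 2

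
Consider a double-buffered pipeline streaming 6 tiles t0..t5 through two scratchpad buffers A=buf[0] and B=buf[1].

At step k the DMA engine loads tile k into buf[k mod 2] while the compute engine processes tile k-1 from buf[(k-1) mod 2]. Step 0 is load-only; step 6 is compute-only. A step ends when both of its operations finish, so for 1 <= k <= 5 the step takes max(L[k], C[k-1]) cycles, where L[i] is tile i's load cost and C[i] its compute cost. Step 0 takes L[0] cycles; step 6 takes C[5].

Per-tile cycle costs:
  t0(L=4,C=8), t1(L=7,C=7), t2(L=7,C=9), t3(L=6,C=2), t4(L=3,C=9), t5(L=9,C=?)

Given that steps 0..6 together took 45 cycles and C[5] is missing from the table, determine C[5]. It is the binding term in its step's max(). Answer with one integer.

step 0: dur = L[0]=4 = 4
step 1: dur = max(L[1]=7, C[0]=8) = 8
step 2: dur = max(L[2]=7, C[1]=7) = 7
step 3: dur = max(L[3]=6, C[2]=9) = 9
step 4: dur = max(L[4]=3, C[3]=2) = 3
step 5: dur = max(L[5]=9, C[4]=9) = 9
step 6: dur = C[5]=? = C[5]  (unknown; binding)
sum of known step durations = 40
dur[6] = total - known = 45 - 40 = 5
C[5] is the binding max in step 6, so C[5] = dur[6] = 5

C[5] = 5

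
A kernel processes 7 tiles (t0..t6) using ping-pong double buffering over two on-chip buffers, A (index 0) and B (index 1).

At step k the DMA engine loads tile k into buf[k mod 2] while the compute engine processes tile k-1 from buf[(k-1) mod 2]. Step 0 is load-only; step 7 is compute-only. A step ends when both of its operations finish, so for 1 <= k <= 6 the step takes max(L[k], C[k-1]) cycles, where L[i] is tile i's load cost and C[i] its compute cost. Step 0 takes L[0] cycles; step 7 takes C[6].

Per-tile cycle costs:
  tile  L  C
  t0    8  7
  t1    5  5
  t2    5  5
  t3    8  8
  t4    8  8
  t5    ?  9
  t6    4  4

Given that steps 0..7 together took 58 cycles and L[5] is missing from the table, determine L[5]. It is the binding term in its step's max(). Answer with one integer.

step 0 → dur = L[0]=8 = 8
step 1 → dur = max(L[1]=5, C[0]=7) = 7
step 2 → dur = max(L[2]=5, C[1]=5) = 5
step 3 → dur = max(L[3]=8, C[2]=5) = 8
step 4 → dur = max(L[4]=8, C[3]=8) = 8
step 5 → dur = max(L[5]=?, C[4]=8) = L[5]  (unknown; binding)
step 6 → dur = max(L[6]=4, C[5]=9) = 9
step 7 → dur = C[6]=4 = 4
sum of known step durations = 49
dur[5] = total - known = 58 - 49 = 9
L[5] is the binding max in step 5, so L[5] = dur[5] = 9

L[5] = 9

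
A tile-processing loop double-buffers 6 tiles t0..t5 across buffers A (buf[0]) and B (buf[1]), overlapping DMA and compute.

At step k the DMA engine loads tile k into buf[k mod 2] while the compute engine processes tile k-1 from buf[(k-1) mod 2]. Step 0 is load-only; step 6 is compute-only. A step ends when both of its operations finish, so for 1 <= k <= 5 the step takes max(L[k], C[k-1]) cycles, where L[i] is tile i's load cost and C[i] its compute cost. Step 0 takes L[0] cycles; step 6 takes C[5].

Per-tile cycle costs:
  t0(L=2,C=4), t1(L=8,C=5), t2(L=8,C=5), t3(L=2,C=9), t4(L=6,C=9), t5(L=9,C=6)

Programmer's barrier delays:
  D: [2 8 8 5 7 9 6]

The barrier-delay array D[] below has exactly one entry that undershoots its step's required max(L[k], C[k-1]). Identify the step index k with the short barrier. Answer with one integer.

k=0 barrier L[0]=2→2c, D[0]=2 ok
k=1 barrier max(L[1]=8,C[0]=4)→8c, D[1]=8 ok
k=2 barrier max(L[2]=8,C[1]=5)→8c, D[2]=8 ok
k=3 barrier max(L[3]=2,C[2]=5)→5c, D[3]=5 ok
k=4 barrier max(L[4]=6,C[3]=9)→9c, D[4]=7 SHORT
k=5 barrier max(L[5]=9,C[4]=9)→9c, D[5]=9 ok
k=6 barrier C[5]=6→6c, D[6]=6 ok

hazard at step 4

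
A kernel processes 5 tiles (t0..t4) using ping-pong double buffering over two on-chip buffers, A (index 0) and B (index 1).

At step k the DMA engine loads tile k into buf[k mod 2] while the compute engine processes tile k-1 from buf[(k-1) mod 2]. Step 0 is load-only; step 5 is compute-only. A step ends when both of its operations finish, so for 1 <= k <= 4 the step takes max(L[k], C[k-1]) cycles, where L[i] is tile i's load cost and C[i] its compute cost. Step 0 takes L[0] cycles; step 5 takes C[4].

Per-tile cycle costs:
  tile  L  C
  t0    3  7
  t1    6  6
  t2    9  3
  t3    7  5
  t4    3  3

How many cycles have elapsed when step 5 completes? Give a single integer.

end_cycle[5] = 34

k=0 load=t0/3c comp=- wait=3 total=3
k=1 load=t1/6c comp=t0/7c wait=7 total=10
k=2 load=t2/9c comp=t1/6c wait=9 total=19
k=3 load=t3/7c comp=t2/3c wait=7 total=26
k=4 load=t4/3c comp=t3/5c wait=5 total=31
k=5 load=- comp=t4/3c wait=3 total=34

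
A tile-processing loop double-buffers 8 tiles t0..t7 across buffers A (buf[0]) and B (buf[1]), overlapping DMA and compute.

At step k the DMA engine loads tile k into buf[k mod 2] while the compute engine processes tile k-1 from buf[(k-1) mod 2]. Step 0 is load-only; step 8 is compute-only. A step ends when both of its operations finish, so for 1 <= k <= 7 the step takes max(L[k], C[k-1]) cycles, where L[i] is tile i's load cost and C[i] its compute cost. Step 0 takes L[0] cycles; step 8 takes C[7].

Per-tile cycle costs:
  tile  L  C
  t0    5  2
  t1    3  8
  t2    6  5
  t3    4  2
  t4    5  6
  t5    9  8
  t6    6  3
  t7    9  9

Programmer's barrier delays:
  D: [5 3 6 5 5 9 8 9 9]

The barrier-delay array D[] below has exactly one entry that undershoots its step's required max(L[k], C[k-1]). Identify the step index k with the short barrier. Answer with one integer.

k=0 barrier L[0]=5→5c, D[0]=5 ok
k=1 barrier max(L[1]=3,C[0]=2)→3c, D[1]=3 ok
k=2 barrier max(L[2]=6,C[1]=8)→8c, D[2]=6 SHORT
k=3 barrier max(L[3]=4,C[2]=5)→5c, D[3]=5 ok
k=4 barrier max(L[4]=5,C[3]=2)→5c, D[4]=5 ok
k=5 barrier max(L[5]=9,C[4]=6)→9c, D[5]=9 ok
k=6 barrier max(L[6]=6,C[5]=8)→8c, D[6]=8 ok
k=7 barrier max(L[7]=9,C[6]=3)→9c, D[7]=9 ok
k=8 barrier C[7]=9→9c, D[8]=9 ok

hazard at step 2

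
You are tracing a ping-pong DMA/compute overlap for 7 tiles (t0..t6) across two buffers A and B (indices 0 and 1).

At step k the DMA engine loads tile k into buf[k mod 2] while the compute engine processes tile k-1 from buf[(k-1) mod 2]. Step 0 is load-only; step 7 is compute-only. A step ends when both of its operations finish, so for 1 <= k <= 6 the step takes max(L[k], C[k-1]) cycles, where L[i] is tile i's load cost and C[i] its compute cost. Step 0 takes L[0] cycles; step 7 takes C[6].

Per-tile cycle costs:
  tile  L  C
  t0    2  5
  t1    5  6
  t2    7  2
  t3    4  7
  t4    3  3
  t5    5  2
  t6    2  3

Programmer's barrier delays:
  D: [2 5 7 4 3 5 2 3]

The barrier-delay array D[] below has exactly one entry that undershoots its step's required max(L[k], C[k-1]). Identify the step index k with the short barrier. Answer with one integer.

step 0: need L[0]=2 = 2; D[0]=2 ok
step 1: need max(L[1]=5,C[0]=5) = 5; D[1]=5 ok
step 2: need max(L[2]=7,C[1]=6) = 7; D[2]=7 ok
step 3: need max(L[3]=4,C[2]=2) = 4; D[3]=4 ok
step 4: need max(L[4]=3,C[3]=7) = 7; D[4]=3 SHORT
step 5: need max(L[5]=5,C[4]=3) = 5; D[5]=5 ok
step 6: need max(L[6]=2,C[5]=2) = 2; D[6]=2 ok
step 7: need C[6]=3 = 3; D[7]=3 ok

hazard at step 4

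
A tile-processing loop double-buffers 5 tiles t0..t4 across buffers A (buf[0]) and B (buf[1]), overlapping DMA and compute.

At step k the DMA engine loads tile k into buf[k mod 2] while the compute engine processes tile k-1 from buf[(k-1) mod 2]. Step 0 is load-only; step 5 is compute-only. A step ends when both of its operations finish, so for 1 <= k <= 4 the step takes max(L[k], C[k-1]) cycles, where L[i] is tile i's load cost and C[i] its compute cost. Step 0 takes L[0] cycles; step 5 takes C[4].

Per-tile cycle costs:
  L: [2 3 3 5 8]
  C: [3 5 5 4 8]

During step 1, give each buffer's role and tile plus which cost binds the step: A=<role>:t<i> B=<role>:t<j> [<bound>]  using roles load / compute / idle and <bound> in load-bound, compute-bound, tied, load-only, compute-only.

k=0 load=t0/2c comp=- wait=2 total=2
k=1 load=t1/3c comp=t0/3c wait=3 total=5
k=2 load=t2/3c comp=t1/5c wait=5 total=10
k=3 load=t3/5c comp=t2/5c wait=5 total=15
k=4 load=t4/8c comp=t3/4c wait=8 total=23
k=5 load=- comp=t4/8c wait=8 total=31

step 1: A=compute:t0 B=load:t1 [tied]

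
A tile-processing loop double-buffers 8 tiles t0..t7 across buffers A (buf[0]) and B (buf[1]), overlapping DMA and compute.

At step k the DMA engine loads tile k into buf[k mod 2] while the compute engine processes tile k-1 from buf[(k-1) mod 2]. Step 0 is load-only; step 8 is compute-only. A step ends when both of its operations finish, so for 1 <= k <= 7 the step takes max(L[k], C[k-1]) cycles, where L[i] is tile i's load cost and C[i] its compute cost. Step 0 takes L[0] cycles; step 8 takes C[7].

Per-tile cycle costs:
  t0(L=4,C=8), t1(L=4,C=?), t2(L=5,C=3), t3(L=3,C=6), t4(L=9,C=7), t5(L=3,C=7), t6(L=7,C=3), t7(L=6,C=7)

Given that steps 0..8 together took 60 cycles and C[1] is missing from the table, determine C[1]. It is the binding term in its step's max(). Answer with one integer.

C[1] = 9

step 0: dur = L[0]=4 = 4
step 1: dur = max(L[1]=4, C[0]=8) = 8
step 2: dur = max(L[2]=5, C[1]=?) = C[1]  (unknown; binding)
step 3: dur = max(L[3]=3, C[2]=3) = 3
step 4: dur = max(L[4]=9, C[3]=6) = 9
step 5: dur = max(L[5]=3, C[4]=7) = 7
step 6: dur = max(L[6]=7, C[5]=7) = 7
step 7: dur = max(L[7]=6, C[6]=3) = 6
step 8: dur = C[7]=7 = 7
sum of known step durations = 51
dur[2] = total - known = 60 - 51 = 9
C[1] is the binding max in step 2, so C[1] = dur[2] = 9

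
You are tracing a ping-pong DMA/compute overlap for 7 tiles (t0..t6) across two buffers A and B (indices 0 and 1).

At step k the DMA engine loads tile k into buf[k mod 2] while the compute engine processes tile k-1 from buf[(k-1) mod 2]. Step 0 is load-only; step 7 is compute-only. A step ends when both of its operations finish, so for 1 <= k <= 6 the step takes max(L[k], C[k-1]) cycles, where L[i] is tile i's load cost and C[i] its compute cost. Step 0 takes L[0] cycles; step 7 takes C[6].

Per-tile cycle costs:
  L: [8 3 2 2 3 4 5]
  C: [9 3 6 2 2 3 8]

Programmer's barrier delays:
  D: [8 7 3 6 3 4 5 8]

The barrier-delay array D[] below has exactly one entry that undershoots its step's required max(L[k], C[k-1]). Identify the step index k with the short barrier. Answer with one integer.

[0] required=L[0]=8=8 vs D=8 ok
[1] required=max(L[1]=3,C[0]=9)=9 vs D=7 SHORT
[2] required=max(L[2]=2,C[1]=3)=3 vs D=3 ok
[3] required=max(L[3]=2,C[2]=6)=6 vs D=6 ok
[4] required=max(L[4]=3,C[3]=2)=3 vs D=3 ok
[5] required=max(L[5]=4,C[4]=2)=4 vs D=4 ok
[6] required=max(L[6]=5,C[5]=3)=5 vs D=5 ok
[7] required=C[6]=8=8 vs D=8 ok

hazard at step 1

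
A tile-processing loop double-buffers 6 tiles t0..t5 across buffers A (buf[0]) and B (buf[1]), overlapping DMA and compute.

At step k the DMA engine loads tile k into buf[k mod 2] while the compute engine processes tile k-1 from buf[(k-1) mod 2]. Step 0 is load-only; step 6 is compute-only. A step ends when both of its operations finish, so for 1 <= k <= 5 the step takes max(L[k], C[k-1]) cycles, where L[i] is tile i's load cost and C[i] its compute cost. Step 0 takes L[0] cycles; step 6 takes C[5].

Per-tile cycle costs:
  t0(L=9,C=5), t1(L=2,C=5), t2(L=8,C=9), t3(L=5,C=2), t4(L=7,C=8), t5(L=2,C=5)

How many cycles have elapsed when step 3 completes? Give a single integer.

k=0 load=t0/9c comp=- wait=9 total=9
k=1 load=t1/2c comp=t0/5c wait=5 total=14
k=2 load=t2/8c comp=t1/5c wait=8 total=22
k=3 load=t3/5c comp=t2/9c wait=9 total=31
k=4 load=t4/7c comp=t3/2c wait=7 total=38
k=5 load=t5/2c comp=t4/8c wait=8 total=46
k=6 load=- comp=t5/5c wait=5 total=51

end_cycle[3] = 31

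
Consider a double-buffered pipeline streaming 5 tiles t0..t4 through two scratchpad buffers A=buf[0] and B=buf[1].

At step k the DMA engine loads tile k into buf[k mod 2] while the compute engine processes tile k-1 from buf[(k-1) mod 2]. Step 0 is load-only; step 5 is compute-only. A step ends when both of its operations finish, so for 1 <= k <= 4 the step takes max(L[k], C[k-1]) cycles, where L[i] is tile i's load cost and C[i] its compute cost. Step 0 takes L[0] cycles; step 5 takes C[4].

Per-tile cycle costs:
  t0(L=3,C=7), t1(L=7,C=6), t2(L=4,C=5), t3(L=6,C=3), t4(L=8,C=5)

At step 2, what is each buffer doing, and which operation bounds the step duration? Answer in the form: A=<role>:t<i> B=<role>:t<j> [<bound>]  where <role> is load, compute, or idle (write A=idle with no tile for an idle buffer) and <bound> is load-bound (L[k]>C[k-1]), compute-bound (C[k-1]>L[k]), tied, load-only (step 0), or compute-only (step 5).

step 2: A=load:t2 B=compute:t1 [compute-bound]

step 0: L[0]=3 → dur=3, Σ=3 | A=load:t0 B=idle [load-only]
step 1: L[1]=7 C[0]=7 → dur=7, Σ=10 | A=compute:t0 B=load:t1 [tied]
step 2: L[2]=4 C[1]=6 → dur=6, Σ=16 | A=load:t2 B=compute:t1 [compute-bound]
step 3: L[3]=6 C[2]=5 → dur=6, Σ=22 | A=compute:t2 B=load:t3 [load-bound]
step 4: L[4]=8 C[3]=3 → dur=8, Σ=30 | A=load:t4 B=compute:t3 [load-bound]
step 5: C[4]=5 → dur=5, Σ=35 | A=compute:t4 B=idle [compute-only]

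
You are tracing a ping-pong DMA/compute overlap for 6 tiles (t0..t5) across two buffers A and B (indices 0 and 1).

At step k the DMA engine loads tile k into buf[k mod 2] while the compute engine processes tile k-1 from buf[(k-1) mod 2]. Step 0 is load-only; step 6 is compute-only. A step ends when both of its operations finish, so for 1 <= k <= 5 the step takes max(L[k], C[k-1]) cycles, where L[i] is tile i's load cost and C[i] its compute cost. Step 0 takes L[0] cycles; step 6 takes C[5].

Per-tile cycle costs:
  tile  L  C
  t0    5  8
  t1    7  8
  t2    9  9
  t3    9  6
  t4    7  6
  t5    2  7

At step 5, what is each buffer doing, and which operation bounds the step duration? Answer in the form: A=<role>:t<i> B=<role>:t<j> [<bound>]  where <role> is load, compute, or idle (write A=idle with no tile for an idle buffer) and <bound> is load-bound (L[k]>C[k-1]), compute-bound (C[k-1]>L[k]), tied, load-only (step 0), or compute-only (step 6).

step 5: A=compute:t4 B=load:t5 [compute-bound]

k=0 load=t0/5c comp=- wait=5 total=5
k=1 load=t1/7c comp=t0/8c wait=8 total=13
k=2 load=t2/9c comp=t1/8c wait=9 total=22
k=3 load=t3/9c comp=t2/9c wait=9 total=31
k=4 load=t4/7c comp=t3/6c wait=7 total=38
k=5 load=t5/2c comp=t4/6c wait=6 total=44
k=6 load=- comp=t5/7c wait=7 total=51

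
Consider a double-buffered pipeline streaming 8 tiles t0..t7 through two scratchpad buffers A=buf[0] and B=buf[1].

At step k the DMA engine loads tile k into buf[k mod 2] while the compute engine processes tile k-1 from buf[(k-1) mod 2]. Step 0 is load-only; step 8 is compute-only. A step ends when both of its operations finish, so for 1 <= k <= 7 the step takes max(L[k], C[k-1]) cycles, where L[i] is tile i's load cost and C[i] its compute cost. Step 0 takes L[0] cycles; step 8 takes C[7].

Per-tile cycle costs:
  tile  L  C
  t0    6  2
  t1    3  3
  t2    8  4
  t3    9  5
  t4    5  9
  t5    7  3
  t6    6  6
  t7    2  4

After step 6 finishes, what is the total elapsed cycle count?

[0] DMA t0→A (6c) ∥ CU idle ⇒ 6c, clock 6
[1] DMA t1→B (3c) ∥ CU A:t0 (2c) ⇒ 3c, clock 9
[2] DMA t2→A (8c) ∥ CU B:t1 (3c) ⇒ 8c, clock 17
[3] DMA t3→B (9c) ∥ CU A:t2 (4c) ⇒ 9c, clock 26
[4] DMA t4→A (5c) ∥ CU B:t3 (5c) ⇒ 5c, clock 31
[5] DMA t5→B (7c) ∥ CU A:t4 (9c) ⇒ 9c, clock 40
[6] DMA t6→A (6c) ∥ CU B:t5 (3c) ⇒ 6c, clock 46
[7] DMA t7→B (2c) ∥ CU A:t6 (6c) ⇒ 6c, clock 52
[8] DMA idle ∥ CU B:t7 (4c) ⇒ 4c, clock 56

end_cycle[6] = 46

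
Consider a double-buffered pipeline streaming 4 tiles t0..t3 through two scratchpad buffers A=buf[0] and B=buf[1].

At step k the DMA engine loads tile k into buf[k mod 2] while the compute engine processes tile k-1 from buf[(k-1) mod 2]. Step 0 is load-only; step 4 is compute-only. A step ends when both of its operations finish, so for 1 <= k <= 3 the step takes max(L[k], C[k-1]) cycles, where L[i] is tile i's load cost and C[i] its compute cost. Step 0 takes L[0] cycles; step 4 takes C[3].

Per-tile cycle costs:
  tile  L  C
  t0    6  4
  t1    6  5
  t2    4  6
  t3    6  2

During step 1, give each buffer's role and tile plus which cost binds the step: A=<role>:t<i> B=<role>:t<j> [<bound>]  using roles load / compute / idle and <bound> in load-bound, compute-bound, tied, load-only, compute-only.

step 0: L[0]=6 → dur=6, Σ=6 | A=load:t0 B=idle [load-only]
step 1: L[1]=6 C[0]=4 → dur=6, Σ=12 | A=compute:t0 B=load:t1 [load-bound]
step 2: L[2]=4 C[1]=5 → dur=5, Σ=17 | A=load:t2 B=compute:t1 [compute-bound]
step 3: L[3]=6 C[2]=6 → dur=6, Σ=23 | A=compute:t2 B=load:t3 [tied]
step 4: C[3]=2 → dur=2, Σ=25 | A=idle B=compute:t3 [compute-only]

step 1: A=compute:t0 B=load:t1 [load-bound]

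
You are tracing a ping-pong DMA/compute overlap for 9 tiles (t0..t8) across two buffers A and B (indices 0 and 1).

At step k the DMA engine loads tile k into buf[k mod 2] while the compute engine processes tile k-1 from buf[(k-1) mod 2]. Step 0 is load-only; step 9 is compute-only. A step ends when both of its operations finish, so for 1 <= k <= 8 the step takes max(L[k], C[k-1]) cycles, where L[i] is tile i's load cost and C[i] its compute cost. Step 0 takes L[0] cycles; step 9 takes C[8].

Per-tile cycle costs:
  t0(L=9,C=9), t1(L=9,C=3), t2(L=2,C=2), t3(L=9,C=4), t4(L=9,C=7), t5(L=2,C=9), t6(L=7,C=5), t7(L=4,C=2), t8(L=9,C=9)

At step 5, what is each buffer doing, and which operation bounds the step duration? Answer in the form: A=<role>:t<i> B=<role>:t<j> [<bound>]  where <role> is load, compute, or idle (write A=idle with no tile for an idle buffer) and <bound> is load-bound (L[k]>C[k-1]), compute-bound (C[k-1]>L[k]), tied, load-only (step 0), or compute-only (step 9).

[0] DMA t0→A (9c) ∥ CU idle ⇒ 9c, clock 9
[1] DMA t1→B (9c) ∥ CU A:t0 (9c) ⇒ 9c, clock 18
[2] DMA t2→A (2c) ∥ CU B:t1 (3c) ⇒ 3c, clock 21
[3] DMA t3→B (9c) ∥ CU A:t2 (2c) ⇒ 9c, clock 30
[4] DMA t4→A (9c) ∥ CU B:t3 (4c) ⇒ 9c, clock 39
[5] DMA t5→B (2c) ∥ CU A:t4 (7c) ⇒ 7c, clock 46
[6] DMA t6→A (7c) ∥ CU B:t5 (9c) ⇒ 9c, clock 55
[7] DMA t7→B (4c) ∥ CU A:t6 (5c) ⇒ 5c, clock 60
[8] DMA t8→A (9c) ∥ CU B:t7 (2c) ⇒ 9c, clock 69
[9] DMA idle ∥ CU A:t8 (9c) ⇒ 9c, clock 78

step 5: A=compute:t4 B=load:t5 [compute-bound]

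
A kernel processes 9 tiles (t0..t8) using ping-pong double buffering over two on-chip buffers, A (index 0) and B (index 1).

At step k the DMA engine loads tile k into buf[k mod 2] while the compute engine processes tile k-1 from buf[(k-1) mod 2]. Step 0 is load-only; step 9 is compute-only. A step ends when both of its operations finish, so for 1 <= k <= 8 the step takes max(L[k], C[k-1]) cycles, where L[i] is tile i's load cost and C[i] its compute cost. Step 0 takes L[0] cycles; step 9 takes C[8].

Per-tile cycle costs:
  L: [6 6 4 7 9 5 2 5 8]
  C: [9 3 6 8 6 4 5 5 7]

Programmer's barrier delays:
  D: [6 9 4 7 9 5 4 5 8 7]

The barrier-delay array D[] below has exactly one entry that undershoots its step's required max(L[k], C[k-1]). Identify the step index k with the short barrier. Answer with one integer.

[0] required=L[0]=6=6 vs D=6 ok
[1] required=max(L[1]=6,C[0]=9)=9 vs D=9 ok
[2] required=max(L[2]=4,C[1]=3)=4 vs D=4 ok
[3] required=max(L[3]=7,C[2]=6)=7 vs D=7 ok
[4] required=max(L[4]=9,C[3]=8)=9 vs D=9 ok
[5] required=max(L[5]=5,C[4]=6)=6 vs D=5 SHORT
[6] required=max(L[6]=2,C[5]=4)=4 vs D=4 ok
[7] required=max(L[7]=5,C[6]=5)=5 vs D=5 ok
[8] required=max(L[8]=8,C[7]=5)=8 vs D=8 ok
[9] required=C[8]=7=7 vs D=7 ok

hazard at step 5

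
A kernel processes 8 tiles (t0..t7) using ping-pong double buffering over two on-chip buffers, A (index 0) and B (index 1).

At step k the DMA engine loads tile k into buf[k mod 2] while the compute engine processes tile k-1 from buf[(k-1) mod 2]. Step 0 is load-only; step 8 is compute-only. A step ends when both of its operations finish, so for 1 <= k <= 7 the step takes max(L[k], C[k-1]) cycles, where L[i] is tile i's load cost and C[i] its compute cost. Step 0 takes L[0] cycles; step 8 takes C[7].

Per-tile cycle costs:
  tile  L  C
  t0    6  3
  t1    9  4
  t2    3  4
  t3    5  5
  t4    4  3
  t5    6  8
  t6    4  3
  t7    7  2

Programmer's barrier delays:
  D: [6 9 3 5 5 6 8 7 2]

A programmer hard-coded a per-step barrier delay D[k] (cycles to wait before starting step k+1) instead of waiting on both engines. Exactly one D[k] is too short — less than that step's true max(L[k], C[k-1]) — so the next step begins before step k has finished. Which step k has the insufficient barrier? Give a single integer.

hazard at step 2

k=0 barrier L[0]=6→6c, D[0]=6 ok
k=1 barrier max(L[1]=9,C[0]=3)→9c, D[1]=9 ok
k=2 barrier max(L[2]=3,C[1]=4)→4c, D[2]=3 SHORT
k=3 barrier max(L[3]=5,C[2]=4)→5c, D[3]=5 ok
k=4 barrier max(L[4]=4,C[3]=5)→5c, D[4]=5 ok
k=5 barrier max(L[5]=6,C[4]=3)→6c, D[5]=6 ok
k=6 barrier max(L[6]=4,C[5]=8)→8c, D[6]=8 ok
k=7 barrier max(L[7]=7,C[6]=3)→7c, D[7]=7 ok
k=8 barrier C[7]=2→2c, D[8]=2 ok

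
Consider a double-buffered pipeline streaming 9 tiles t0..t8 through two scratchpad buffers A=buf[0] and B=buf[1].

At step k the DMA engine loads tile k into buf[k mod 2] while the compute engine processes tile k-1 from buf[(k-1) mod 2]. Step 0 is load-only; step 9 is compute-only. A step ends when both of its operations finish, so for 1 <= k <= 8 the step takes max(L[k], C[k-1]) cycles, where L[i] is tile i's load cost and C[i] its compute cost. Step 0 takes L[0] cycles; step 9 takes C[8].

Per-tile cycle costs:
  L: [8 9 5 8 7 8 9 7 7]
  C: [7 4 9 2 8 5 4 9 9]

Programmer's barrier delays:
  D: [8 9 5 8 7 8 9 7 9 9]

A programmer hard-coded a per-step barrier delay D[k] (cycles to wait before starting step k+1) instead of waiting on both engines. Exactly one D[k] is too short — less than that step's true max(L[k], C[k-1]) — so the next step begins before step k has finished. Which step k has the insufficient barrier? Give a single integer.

[0] required=L[0]=8=8 vs D=8 ok
[1] required=max(L[1]=9,C[0]=7)=9 vs D=9 ok
[2] required=max(L[2]=5,C[1]=4)=5 vs D=5 ok
[3] required=max(L[3]=8,C[2]=9)=9 vs D=8 SHORT
[4] required=max(L[4]=7,C[3]=2)=7 vs D=7 ok
[5] required=max(L[5]=8,C[4]=8)=8 vs D=8 ok
[6] required=max(L[6]=9,C[5]=5)=9 vs D=9 ok
[7] required=max(L[7]=7,C[6]=4)=7 vs D=7 ok
[8] required=max(L[8]=7,C[7]=9)=9 vs D=9 ok
[9] required=C[8]=9=9 vs D=9 ok

hazard at step 3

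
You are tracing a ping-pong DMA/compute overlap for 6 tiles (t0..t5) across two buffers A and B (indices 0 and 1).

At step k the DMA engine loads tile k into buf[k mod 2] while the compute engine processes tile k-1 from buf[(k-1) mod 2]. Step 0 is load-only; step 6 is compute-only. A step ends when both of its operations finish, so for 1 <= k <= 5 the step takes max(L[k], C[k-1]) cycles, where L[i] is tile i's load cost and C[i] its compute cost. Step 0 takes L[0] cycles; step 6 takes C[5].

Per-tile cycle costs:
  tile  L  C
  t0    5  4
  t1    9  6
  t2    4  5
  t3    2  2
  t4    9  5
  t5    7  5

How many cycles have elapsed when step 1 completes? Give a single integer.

[0] DMA t0→A (5c) ∥ CU idle ⇒ 5c, clock 5
[1] DMA t1→B (9c) ∥ CU A:t0 (4c) ⇒ 9c, clock 14
[2] DMA t2→A (4c) ∥ CU B:t1 (6c) ⇒ 6c, clock 20
[3] DMA t3→B (2c) ∥ CU A:t2 (5c) ⇒ 5c, clock 25
[4] DMA t4→A (9c) ∥ CU B:t3 (2c) ⇒ 9c, clock 34
[5] DMA t5→B (7c) ∥ CU A:t4 (5c) ⇒ 7c, clock 41
[6] DMA idle ∥ CU B:t5 (5c) ⇒ 5c, clock 46

end_cycle[1] = 14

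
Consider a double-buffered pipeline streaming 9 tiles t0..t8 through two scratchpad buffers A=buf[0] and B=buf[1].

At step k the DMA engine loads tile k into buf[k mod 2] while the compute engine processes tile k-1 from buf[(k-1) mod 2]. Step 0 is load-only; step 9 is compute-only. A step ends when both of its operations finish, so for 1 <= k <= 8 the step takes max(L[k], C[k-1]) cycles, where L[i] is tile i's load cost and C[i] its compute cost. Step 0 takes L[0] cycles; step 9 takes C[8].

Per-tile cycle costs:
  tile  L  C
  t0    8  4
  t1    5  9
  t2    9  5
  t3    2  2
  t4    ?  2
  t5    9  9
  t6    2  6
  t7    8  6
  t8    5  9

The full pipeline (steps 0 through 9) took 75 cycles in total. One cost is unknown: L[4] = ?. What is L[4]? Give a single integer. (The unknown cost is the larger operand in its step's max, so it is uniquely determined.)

step 0: dur = L[0]=8 = 8
step 1: dur = max(L[1]=5, C[0]=4) = 5
step 2: dur = max(L[2]=9, C[1]=9) = 9
step 3: dur = max(L[3]=2, C[2]=5) = 5
step 4: dur = max(L[4]=?, C[3]=2) = L[4]  (unknown; binding)
step 5: dur = max(L[5]=9, C[4]=2) = 9
step 6: dur = max(L[6]=2, C[5]=9) = 9
step 7: dur = max(L[7]=8, C[6]=6) = 8
step 8: dur = max(L[8]=5, C[7]=6) = 6
step 9: dur = C[8]=9 = 9
sum of known step durations = 68
dur[4] = total - known = 75 - 68 = 7
L[4] is the binding max in step 4, so L[4] = dur[4] = 7

L[4] = 7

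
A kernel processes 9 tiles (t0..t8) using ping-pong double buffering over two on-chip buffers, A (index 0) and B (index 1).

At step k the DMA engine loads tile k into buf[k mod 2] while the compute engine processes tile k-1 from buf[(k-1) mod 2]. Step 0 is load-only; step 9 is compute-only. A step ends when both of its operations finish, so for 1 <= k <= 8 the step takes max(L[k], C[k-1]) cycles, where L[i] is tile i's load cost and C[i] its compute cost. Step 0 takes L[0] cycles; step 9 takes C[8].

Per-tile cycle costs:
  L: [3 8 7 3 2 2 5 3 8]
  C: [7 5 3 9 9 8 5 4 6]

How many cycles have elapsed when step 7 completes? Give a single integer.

k=0 load=t0/3c comp=- wait=3 total=3
k=1 load=t1/8c comp=t0/7c wait=8 total=11
k=2 load=t2/7c comp=t1/5c wait=7 total=18
k=3 load=t3/3c comp=t2/3c wait=3 total=21
k=4 load=t4/2c comp=t3/9c wait=9 total=30
k=5 load=t5/2c comp=t4/9c wait=9 total=39
k=6 load=t6/5c comp=t5/8c wait=8 total=47
k=7 load=t7/3c comp=t6/5c wait=5 total=52
k=8 load=t8/8c comp=t7/4c wait=8 total=60
k=9 load=- comp=t8/6c wait=6 total=66

end_cycle[7] = 52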